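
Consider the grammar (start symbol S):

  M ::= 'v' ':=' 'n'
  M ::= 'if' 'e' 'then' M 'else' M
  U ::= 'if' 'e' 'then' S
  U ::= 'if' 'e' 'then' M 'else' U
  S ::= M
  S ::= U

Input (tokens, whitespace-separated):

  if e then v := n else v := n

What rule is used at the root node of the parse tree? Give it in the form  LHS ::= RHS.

S ::= M

[S [M if e then [M v := n] else [M v := n]]]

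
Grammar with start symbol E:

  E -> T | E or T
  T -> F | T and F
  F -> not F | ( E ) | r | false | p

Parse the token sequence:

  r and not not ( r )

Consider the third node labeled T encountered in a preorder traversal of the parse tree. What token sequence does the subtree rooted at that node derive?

r

[E [T [T [F r]] and [F not [F not [F ( [E [T [F r]]] )]]]]]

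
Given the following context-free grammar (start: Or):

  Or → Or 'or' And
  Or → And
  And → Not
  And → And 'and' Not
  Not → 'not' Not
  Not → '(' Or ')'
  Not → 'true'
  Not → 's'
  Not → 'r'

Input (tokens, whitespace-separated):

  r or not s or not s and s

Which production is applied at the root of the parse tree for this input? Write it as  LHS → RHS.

[Or [Or [Or [And [Not r]]] or [And [Not not [Not s]]]] or [And [And [Not not [Not s]]] and [Not s]]]

Or → Or 'or' And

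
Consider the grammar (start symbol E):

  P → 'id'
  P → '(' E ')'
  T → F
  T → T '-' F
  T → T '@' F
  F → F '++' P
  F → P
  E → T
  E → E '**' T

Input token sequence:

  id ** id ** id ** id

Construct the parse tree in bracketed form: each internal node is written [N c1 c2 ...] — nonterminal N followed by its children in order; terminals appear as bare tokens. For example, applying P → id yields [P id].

[E [E [E [E [T [F [P id]]]] ** [T [F [P id]]]] ** [T [F [P id]]]] ** [T [F [P id]]]]

E
E ** T
E ** T ** T
E ** T ** T ** T
T ** T ** T ** T
F ** T ** T ** T
P ** T ** T ** T
id ** T ** T ** T
id ** F ** T ** T
id ** P ** T ** T
id ** id ** T ** T
id ** id ** F ** T
id ** id ** P ** T
id ** id ** id ** T
id ** id ** id ** F
id ** id ** id ** P
id ** id ** id ** id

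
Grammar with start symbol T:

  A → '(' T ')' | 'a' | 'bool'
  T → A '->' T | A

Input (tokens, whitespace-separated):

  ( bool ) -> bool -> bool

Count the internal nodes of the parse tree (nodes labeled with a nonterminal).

[T [A ( [T [A bool]] )] -> [T [A bool] -> [T [A bool]]]]

8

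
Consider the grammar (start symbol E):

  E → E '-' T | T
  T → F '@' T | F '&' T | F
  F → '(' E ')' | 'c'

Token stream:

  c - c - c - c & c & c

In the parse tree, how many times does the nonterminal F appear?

6

[E [E [E [E [T [F c]]] - [T [F c]]] - [T [F c]]] - [T [F c] & [T [F c] & [T [F c]]]]]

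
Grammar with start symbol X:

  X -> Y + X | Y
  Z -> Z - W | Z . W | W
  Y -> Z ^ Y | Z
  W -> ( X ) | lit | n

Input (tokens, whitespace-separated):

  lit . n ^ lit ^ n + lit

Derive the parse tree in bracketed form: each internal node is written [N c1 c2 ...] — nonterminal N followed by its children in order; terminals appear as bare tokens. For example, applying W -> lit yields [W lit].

[X [Y [Z [Z [W lit]] . [W n]] ^ [Y [Z [W lit]] ^ [Y [Z [W n]]]]] + [X [Y [Z [W lit]]]]]

X
Y + X
Z ^ Y + X
Z . W ^ Y + X
W . W ^ Y + X
lit . W ^ Y + X
lit . n ^ Y + X
lit . n ^ Z ^ Y + X
lit . n ^ W ^ Y + X
lit . n ^ lit ^ Y + X
lit . n ^ lit ^ Z + X
lit . n ^ lit ^ W + X
lit . n ^ lit ^ n + X
lit . n ^ lit ^ n + Y
lit . n ^ lit ^ n + Z
lit . n ^ lit ^ n + W
lit . n ^ lit ^ n + lit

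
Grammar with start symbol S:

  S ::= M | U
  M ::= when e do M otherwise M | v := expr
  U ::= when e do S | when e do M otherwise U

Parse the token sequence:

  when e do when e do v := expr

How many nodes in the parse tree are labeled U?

[S [U when e do [S [U when e do [S [M v := expr]]]]]]

2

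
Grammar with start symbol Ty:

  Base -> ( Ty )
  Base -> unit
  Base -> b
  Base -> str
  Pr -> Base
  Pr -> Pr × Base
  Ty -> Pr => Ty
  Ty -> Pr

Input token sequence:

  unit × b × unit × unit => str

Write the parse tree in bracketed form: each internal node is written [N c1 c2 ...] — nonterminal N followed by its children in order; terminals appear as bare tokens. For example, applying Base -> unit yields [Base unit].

Ty
Pr => Ty
Pr × Base => Ty
Pr × Base × Base => Ty
Pr × Base × Base × Base => Ty
Base × Base × Base × Base => Ty
unit × Base × Base × Base => Ty
unit × b × Base × Base => Ty
unit × b × unit × Base => Ty
unit × b × unit × unit => Ty
unit × b × unit × unit => Pr
unit × b × unit × unit => Base
unit × b × unit × unit => str

[Ty [Pr [Pr [Pr [Pr [Base unit]] × [Base b]] × [Base unit]] × [Base unit]] => [Ty [Pr [Base str]]]]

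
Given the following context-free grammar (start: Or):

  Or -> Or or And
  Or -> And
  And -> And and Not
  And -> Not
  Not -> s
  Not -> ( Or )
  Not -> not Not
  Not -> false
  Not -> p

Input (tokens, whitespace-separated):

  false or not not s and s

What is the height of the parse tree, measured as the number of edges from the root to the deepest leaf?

[Or [Or [And [Not false]]] or [And [And [Not not [Not not [Not s]]]] and [Not s]]]

6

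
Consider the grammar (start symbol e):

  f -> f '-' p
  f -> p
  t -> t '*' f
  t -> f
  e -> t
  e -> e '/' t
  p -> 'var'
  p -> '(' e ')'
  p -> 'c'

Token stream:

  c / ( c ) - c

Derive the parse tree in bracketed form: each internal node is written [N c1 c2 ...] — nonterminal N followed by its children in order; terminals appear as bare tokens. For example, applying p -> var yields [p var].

[e [e [t [f [p c]]]] / [t [f [f [p ( [e [t [f [p c]]]] )]] - [p c]]]]

e
e / t
t / t
f / t
p / t
c / t
c / f
c / f - p
c / p - p
c / ( e ) - p
c / ( t ) - p
c / ( f ) - p
c / ( p ) - p
c / ( c ) - p
c / ( c ) - c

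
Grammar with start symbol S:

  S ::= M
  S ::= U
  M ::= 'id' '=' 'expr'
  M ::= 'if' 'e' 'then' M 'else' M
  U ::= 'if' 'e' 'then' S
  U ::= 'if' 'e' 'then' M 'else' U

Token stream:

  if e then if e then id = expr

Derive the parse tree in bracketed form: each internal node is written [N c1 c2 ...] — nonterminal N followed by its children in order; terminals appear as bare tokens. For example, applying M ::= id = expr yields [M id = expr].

S
U
if e then S
if e then U
if e then if e then S
if e then if e then M
if e then if e then id = expr

[S [U if e then [S [U if e then [S [M id = expr]]]]]]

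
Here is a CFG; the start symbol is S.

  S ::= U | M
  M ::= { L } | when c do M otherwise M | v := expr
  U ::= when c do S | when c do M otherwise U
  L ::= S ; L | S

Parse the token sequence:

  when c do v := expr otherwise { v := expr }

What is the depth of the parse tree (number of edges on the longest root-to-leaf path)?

6

[S [M when c do [M v := expr] otherwise [M { [L [S [M v := expr]]] }]]]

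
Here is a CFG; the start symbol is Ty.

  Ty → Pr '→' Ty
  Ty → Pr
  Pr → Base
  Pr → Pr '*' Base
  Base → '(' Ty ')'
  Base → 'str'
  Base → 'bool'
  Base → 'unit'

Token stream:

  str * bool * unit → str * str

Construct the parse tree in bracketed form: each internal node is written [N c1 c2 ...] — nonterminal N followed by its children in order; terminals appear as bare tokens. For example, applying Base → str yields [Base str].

Ty
Pr → Ty
Pr * Base → Ty
Pr * Base * Base → Ty
Base * Base * Base → Ty
str * Base * Base → Ty
str * bool * Base → Ty
str * bool * unit → Ty
str * bool * unit → Pr
str * bool * unit → Pr * Base
str * bool * unit → Base * Base
str * bool * unit → str * Base
str * bool * unit → str * str

[Ty [Pr [Pr [Pr [Base str]] * [Base bool]] * [Base unit]] → [Ty [Pr [Pr [Base str]] * [Base str]]]]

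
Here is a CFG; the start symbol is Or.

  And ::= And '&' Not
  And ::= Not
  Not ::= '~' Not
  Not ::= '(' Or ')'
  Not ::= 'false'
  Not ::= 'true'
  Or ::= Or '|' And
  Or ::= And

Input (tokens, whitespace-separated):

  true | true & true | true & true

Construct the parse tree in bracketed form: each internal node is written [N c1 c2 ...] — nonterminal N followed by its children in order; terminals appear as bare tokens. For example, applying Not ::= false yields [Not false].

Or
Or | And
Or | And | And
And | And | And
Not | And | And
true | And | And
true | And & Not | And
true | Not & Not | And
true | true & Not | And
true | true & true | And
true | true & true | And & Not
true | true & true | Not & Not
true | true & true | true & Not
true | true & true | true & true

[Or [Or [Or [And [Not true]]] | [And [And [Not true]] & [Not true]]] | [And [And [Not true]] & [Not true]]]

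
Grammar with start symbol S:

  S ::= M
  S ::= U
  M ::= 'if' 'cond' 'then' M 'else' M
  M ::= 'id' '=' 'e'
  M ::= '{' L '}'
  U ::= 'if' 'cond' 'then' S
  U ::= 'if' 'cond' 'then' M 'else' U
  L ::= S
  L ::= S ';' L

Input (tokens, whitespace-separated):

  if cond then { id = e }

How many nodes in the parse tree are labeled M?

2

[S [U if cond then [S [M { [L [S [M id = e]]] }]]]]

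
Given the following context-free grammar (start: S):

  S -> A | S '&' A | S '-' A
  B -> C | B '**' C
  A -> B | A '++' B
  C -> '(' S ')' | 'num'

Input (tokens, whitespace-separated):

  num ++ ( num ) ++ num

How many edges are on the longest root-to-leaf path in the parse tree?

9

[S [A [A [A [B [C num]]] ++ [B [C ( [S [A [B [C num]]]] )]]] ++ [B [C num]]]]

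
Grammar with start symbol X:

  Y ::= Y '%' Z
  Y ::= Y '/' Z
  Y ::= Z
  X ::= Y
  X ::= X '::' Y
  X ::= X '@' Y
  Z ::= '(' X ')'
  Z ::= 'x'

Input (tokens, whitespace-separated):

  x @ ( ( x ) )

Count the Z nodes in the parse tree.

4

[X [X [Y [Z x]]] @ [Y [Z ( [X [Y [Z ( [X [Y [Z x]]] )]]] )]]]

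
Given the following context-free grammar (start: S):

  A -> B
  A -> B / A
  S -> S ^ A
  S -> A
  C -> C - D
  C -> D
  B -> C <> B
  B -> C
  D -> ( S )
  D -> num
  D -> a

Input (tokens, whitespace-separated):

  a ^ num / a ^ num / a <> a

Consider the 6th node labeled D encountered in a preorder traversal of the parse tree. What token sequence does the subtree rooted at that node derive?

[S [S [S [A [B [C [D a]]]]] ^ [A [B [C [D num]]] / [A [B [C [D a]]]]]] ^ [A [B [C [D num]]] / [A [B [C [D a]] <> [B [C [D a]]]]]]]

a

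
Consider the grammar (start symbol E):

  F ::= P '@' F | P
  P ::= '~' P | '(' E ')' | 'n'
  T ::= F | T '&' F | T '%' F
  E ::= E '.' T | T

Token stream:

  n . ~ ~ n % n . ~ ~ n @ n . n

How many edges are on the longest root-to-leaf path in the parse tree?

9

[E [E [E [E [T [F [P n]]]] . [T [T [F [P ~ [P ~ [P n]]]]] % [F [P n]]]] . [T [F [P ~ [P ~ [P n]]] @ [F [P n]]]]] . [T [F [P n]]]]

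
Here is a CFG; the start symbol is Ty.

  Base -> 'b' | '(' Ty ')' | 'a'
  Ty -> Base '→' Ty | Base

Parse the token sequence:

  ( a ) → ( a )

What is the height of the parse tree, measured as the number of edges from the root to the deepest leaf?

[Ty [Base ( [Ty [Base a]] )] → [Ty [Base ( [Ty [Base a]] )]]]

5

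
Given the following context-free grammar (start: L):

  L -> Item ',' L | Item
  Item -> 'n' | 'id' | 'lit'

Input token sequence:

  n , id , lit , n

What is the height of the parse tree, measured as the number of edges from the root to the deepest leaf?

5

[L [Item n] , [L [Item id] , [L [Item lit] , [L [Item n]]]]]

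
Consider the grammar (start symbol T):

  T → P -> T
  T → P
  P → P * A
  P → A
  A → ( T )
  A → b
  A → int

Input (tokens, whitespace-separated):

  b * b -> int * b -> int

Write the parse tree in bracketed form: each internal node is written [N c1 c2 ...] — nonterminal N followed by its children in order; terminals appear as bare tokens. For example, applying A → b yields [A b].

T
P -> T
P * A -> T
A * A -> T
b * A -> T
b * b -> T
b * b -> P -> T
b * b -> P * A -> T
b * b -> A * A -> T
b * b -> int * A -> T
b * b -> int * b -> T
b * b -> int * b -> P
b * b -> int * b -> A
b * b -> int * b -> int

[T [P [P [A b]] * [A b]] -> [T [P [P [A int]] * [A b]] -> [T [P [A int]]]]]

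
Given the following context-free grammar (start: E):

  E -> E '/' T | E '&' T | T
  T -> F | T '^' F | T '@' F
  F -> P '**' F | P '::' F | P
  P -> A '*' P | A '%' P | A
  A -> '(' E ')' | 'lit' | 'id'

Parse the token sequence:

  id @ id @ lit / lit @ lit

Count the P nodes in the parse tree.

[E [E [T [T [T [F [P [A id]]]] @ [F [P [A id]]]] @ [F [P [A lit]]]]] / [T [T [F [P [A lit]]]] @ [F [P [A lit]]]]]

5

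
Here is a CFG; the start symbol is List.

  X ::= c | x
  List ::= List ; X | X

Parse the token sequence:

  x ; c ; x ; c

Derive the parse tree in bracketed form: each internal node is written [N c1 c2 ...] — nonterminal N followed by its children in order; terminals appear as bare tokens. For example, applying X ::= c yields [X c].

List
List ; X
List ; X ; X
List ; X ; X ; X
X ; X ; X ; X
x ; X ; X ; X
x ; c ; X ; X
x ; c ; x ; X
x ; c ; x ; c

[List [List [List [List [X x]] ; [X c]] ; [X x]] ; [X c]]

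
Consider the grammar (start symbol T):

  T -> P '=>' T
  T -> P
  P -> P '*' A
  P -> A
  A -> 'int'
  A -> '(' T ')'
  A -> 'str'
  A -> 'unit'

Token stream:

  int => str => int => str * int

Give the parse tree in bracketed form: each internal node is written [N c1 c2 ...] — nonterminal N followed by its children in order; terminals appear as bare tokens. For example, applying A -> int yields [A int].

T
P => T
A => T
int => T
int => P => T
int => A => T
int => str => T
int => str => P => T
int => str => A => T
int => str => int => T
int => str => int => P
int => str => int => P * A
int => str => int => A * A
int => str => int => str * A
int => str => int => str * int

[T [P [A int]] => [T [P [A str]] => [T [P [A int]] => [T [P [P [A str]] * [A int]]]]]]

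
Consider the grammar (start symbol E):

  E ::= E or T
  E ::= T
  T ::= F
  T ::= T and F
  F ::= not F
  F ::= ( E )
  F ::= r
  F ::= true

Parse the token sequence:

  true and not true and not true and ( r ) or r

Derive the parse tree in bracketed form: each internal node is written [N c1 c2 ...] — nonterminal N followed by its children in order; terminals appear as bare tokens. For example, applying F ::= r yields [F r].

[E [E [T [T [T [T [F true]] and [F not [F true]]] and [F not [F true]]] and [F ( [E [T [F r]]] )]]] or [T [F r]]]

E
E or T
T or T
T and F or T
T and F and F or T
T and F and F and F or T
F and F and F and F or T
true and F and F and F or T
true and not F and F and F or T
true and not true and F and F or T
true and not true and not F and F or T
true and not true and not true and F or T
true and not true and not true and ( E ) or T
true and not true and not true and ( T ) or T
true and not true and not true and ( F ) or T
true and not true and not true and ( r ) or T
true and not true and not true and ( r ) or F
true and not true and not true and ( r ) or r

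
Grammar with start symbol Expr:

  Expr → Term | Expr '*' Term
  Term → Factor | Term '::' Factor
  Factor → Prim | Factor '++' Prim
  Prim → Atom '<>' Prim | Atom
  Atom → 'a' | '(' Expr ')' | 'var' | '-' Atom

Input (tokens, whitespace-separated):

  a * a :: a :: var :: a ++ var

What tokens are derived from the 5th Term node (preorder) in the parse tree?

[Expr [Expr [Term [Factor [Prim [Atom a]]]]] * [Term [Term [Term [Term [Factor [Prim [Atom a]]]] :: [Factor [Prim [Atom a]]]] :: [Factor [Prim [Atom var]]]] :: [Factor [Factor [Prim [Atom a]]] ++ [Prim [Atom var]]]]]

a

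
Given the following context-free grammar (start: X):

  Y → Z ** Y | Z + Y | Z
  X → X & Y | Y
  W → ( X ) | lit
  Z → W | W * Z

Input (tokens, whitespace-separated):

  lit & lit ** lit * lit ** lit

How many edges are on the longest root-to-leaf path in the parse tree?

[X [X [Y [Z [W lit]]]] & [Y [Z [W lit]] ** [Y [Z [W lit] * [Z [W lit]]] ** [Y [Z [W lit]]]]]]

6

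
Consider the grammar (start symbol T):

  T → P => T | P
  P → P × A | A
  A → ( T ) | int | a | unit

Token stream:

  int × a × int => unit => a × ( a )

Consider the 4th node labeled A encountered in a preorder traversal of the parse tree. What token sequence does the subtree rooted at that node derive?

unit

[T [P [P [P [A int]] × [A a]] × [A int]] => [T [P [A unit]] => [T [P [P [A a]] × [A ( [T [P [A a]]] )]]]]]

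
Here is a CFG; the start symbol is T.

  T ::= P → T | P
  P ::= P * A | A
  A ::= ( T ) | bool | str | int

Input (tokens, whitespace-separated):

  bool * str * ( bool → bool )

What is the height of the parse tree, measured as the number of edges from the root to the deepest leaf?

[T [P [P [P [A bool]] * [A str]] * [A ( [T [P [A bool]] → [T [P [A bool]]]] )]]]

7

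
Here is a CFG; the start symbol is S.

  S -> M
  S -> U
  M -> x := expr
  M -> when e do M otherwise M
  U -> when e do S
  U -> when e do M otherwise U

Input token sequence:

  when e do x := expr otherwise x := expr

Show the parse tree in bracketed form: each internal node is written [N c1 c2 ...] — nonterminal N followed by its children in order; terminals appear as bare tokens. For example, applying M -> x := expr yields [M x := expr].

[S [M when e do [M x := expr] otherwise [M x := expr]]]

S
M
when e do M otherwise M
when e do x := expr otherwise M
when e do x := expr otherwise x := expr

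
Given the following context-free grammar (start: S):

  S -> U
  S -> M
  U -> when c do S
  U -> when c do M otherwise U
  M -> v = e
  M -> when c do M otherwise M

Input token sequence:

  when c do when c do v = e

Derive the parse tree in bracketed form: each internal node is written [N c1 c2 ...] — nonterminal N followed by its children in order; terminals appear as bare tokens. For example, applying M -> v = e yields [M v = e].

[S [U when c do [S [U when c do [S [M v = e]]]]]]

S
U
when c do S
when c do U
when c do when c do S
when c do when c do M
when c do when c do v = e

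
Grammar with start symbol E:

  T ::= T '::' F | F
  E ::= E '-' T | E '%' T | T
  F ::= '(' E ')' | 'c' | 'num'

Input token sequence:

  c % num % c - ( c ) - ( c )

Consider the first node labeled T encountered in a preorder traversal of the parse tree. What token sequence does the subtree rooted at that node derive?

[E [E [E [E [E [T [F c]]] % [T [F num]]] % [T [F c]]] - [T [F ( [E [T [F c]]] )]]] - [T [F ( [E [T [F c]]] )]]]

c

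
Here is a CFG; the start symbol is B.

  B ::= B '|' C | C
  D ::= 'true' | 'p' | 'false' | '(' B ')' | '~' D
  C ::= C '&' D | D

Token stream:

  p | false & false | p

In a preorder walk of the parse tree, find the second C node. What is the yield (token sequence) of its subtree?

false & false

[B [B [B [C [D p]]] | [C [C [D false]] & [D false]]] | [C [D p]]]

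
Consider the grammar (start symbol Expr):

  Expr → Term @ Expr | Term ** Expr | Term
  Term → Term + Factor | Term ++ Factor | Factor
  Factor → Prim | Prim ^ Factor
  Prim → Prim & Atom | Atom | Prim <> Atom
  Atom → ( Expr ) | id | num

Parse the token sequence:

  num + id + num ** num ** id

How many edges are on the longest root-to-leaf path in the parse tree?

[Expr [Term [Term [Term [Factor [Prim [Atom num]]]] + [Factor [Prim [Atom id]]]] + [Factor [Prim [Atom num]]]] ** [Expr [Term [Factor [Prim [Atom num]]]] ** [Expr [Term [Factor [Prim [Atom id]]]]]]]

7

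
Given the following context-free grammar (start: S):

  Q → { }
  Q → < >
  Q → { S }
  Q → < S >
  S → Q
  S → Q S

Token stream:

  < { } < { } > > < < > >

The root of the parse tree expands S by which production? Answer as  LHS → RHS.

S → Q S

[S [Q < [S [Q { }] [S [Q < [S [Q { }]] >]]] >] [S [Q < [S [Q < >]] >]]]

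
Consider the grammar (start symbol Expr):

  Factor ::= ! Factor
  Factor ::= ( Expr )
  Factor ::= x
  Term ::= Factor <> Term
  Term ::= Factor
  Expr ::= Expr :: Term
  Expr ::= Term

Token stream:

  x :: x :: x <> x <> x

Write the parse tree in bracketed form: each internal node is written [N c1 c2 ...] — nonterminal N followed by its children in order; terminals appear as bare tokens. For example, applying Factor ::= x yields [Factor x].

Expr
Expr :: Term
Expr :: Term :: Term
Term :: Term :: Term
Factor :: Term :: Term
x :: Term :: Term
x :: Factor :: Term
x :: x :: Term
x :: x :: Factor <> Term
x :: x :: x <> Term
x :: x :: x <> Factor <> Term
x :: x :: x <> x <> Term
x :: x :: x <> x <> Factor
x :: x :: x <> x <> x

[Expr [Expr [Expr [Term [Factor x]]] :: [Term [Factor x]]] :: [Term [Factor x] <> [Term [Factor x] <> [Term [Factor x]]]]]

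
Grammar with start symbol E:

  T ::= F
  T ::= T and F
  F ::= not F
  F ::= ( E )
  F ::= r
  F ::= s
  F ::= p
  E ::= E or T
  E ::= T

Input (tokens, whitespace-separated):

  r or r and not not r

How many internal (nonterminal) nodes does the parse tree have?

[E [E [T [F r]]] or [T [T [F r]] and [F not [F not [F r]]]]]

10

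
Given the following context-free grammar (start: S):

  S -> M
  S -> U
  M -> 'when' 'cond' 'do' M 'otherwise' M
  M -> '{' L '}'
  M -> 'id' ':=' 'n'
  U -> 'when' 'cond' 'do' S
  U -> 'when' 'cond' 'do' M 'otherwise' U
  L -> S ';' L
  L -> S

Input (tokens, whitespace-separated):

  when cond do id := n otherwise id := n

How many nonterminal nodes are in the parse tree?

4

[S [M when cond do [M id := n] otherwise [M id := n]]]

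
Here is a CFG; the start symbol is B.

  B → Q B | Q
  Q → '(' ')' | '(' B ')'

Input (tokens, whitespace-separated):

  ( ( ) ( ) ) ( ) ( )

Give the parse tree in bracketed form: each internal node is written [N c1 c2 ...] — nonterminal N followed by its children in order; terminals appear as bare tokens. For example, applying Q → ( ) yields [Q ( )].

[B [Q ( [B [Q ( )] [B [Q ( )]]] )] [B [Q ( )] [B [Q ( )]]]]

B
Q B
( B ) B
( Q B ) B
( ( ) B ) B
( ( ) Q ) B
( ( ) ( ) ) B
( ( ) ( ) ) Q B
( ( ) ( ) ) ( ) B
( ( ) ( ) ) ( ) Q
( ( ) ( ) ) ( ) ( )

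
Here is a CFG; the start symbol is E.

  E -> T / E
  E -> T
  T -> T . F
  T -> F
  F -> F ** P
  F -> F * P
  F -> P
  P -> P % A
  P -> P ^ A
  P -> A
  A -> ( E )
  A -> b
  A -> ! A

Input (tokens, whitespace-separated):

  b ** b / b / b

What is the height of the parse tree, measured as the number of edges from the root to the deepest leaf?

7

[E [T [F [F [P [A b]]] ** [P [A b]]]] / [E [T [F [P [A b]]]] / [E [T [F [P [A b]]]]]]]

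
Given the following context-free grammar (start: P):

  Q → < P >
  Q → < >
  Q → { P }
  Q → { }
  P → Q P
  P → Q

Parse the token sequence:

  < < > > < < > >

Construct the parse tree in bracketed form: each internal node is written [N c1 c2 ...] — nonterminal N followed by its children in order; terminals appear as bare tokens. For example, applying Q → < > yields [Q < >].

P
Q P
< P > P
< Q > P
< < > > P
< < > > Q
< < > > < P >
< < > > < Q >
< < > > < < > >

[P [Q < [P [Q < >]] >] [P [Q < [P [Q < >]] >]]]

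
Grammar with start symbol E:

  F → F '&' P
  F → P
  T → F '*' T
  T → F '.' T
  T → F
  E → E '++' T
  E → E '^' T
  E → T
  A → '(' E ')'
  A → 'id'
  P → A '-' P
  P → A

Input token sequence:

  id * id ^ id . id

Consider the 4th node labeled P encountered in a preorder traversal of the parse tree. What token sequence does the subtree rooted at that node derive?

id

[E [E [T [F [P [A id]]] * [T [F [P [A id]]]]]] ^ [T [F [P [A id]]] . [T [F [P [A id]]]]]]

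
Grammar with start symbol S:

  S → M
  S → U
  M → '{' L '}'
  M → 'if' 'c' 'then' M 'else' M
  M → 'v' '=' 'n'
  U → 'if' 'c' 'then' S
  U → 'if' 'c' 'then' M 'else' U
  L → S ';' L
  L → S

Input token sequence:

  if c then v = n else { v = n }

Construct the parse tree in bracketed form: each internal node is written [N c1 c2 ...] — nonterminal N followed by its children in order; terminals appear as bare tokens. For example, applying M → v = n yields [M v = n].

S
M
if c then M else M
if c then v = n else M
if c then v = n else { L }
if c then v = n else { S }
if c then v = n else { M }
if c then v = n else { v = n }

[S [M if c then [M v = n] else [M { [L [S [M v = n]]] }]]]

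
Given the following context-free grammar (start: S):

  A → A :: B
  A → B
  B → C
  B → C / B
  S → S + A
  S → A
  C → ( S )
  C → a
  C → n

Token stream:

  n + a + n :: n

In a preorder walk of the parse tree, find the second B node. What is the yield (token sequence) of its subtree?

[S [S [S [A [B [C n]]]] + [A [B [C a]]]] + [A [A [B [C n]]] :: [B [C n]]]]

a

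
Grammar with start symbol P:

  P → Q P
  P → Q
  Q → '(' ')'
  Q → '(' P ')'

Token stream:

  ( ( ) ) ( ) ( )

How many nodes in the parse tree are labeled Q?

[P [Q ( [P [Q ( )]] )] [P [Q ( )] [P [Q ( )]]]]

4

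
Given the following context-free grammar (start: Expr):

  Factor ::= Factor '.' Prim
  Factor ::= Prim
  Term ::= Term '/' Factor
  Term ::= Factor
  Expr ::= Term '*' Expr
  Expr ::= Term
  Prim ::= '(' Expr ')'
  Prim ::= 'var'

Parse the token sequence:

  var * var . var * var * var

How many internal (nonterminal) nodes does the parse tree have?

[Expr [Term [Factor [Prim var]]] * [Expr [Term [Factor [Factor [Prim var]] . [Prim var]]] * [Expr [Term [Factor [Prim var]]] * [Expr [Term [Factor [Prim var]]]]]]]

18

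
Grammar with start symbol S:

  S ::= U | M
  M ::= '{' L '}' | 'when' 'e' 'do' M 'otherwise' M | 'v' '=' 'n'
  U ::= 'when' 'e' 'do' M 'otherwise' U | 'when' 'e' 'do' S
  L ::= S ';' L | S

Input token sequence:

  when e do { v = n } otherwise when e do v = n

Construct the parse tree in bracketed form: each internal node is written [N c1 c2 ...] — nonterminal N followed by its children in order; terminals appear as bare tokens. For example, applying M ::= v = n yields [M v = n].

[S [U when e do [M { [L [S [M v = n]]] }] otherwise [U when e do [S [M v = n]]]]]

S
U
when e do M otherwise U
when e do { L } otherwise U
when e do { S } otherwise U
when e do { M } otherwise U
when e do { v = n } otherwise U
when e do { v = n } otherwise when e do S
when e do { v = n } otherwise when e do M
when e do { v = n } otherwise when e do v = n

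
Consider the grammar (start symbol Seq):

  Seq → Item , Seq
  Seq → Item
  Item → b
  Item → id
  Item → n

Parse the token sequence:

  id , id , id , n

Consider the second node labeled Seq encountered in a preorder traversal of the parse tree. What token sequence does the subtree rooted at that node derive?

[Seq [Item id] , [Seq [Item id] , [Seq [Item id] , [Seq [Item n]]]]]

id , id , n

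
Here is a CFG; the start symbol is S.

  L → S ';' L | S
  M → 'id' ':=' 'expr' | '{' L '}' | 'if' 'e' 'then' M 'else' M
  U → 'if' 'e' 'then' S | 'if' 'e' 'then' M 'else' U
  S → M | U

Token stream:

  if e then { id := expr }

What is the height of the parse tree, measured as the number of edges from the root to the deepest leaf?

[S [U if e then [S [M { [L [S [M id := expr]]] }]]]]

7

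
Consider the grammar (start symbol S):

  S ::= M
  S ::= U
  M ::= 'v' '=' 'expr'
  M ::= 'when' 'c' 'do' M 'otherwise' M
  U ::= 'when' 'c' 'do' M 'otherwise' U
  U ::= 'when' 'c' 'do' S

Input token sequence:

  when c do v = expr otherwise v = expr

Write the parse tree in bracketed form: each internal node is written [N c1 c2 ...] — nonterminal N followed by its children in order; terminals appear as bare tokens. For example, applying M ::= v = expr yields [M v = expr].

[S [M when c do [M v = expr] otherwise [M v = expr]]]

S
M
when c do M otherwise M
when c do v = expr otherwise M
when c do v = expr otherwise v = expr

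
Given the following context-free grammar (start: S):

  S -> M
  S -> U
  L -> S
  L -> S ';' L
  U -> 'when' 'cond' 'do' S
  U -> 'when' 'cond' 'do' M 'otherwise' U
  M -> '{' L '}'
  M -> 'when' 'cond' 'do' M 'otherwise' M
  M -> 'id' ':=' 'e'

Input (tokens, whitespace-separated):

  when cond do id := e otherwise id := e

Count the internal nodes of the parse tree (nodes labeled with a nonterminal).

[S [M when cond do [M id := e] otherwise [M id := e]]]

4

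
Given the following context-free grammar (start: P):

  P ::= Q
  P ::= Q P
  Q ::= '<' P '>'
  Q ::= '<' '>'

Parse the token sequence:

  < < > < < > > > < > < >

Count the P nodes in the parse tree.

[P [Q < [P [Q < >] [P [Q < [P [Q < >]] >]]] >] [P [Q < >] [P [Q < >]]]]

6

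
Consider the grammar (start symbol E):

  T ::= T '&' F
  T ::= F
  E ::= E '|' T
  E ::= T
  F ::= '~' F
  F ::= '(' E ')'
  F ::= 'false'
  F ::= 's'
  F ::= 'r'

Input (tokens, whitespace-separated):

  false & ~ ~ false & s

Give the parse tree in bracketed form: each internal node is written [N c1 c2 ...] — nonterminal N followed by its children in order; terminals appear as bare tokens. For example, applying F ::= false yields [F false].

E
T
T & F
T & F & F
F & F & F
false & F & F
false & ~ F & F
false & ~ ~ F & F
false & ~ ~ false & F
false & ~ ~ false & s

[E [T [T [T [F false]] & [F ~ [F ~ [F false]]]] & [F s]]]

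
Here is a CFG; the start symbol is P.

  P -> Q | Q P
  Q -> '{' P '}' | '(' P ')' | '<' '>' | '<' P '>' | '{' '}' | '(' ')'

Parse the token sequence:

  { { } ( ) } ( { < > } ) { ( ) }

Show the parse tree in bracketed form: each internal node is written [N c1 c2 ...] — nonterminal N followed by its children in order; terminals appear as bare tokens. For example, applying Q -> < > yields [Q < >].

P
Q P
{ P } P
{ Q P } P
{ { } P } P
{ { } Q } P
{ { } ( ) } P
{ { } ( ) } Q P
{ { } ( ) } ( P ) P
{ { } ( ) } ( Q ) P
{ { } ( ) } ( { P } ) P
{ { } ( ) } ( { Q } ) P
{ { } ( ) } ( { < > } ) P
{ { } ( ) } ( { < > } ) Q
{ { } ( ) } ( { < > } ) { P }
{ { } ( ) } ( { < > } ) { Q }
{ { } ( ) } ( { < > } ) { ( ) }

[P [Q { [P [Q { }] [P [Q ( )]]] }] [P [Q ( [P [Q { [P [Q < >]] }]] )] [P [Q { [P [Q ( )]] }]]]]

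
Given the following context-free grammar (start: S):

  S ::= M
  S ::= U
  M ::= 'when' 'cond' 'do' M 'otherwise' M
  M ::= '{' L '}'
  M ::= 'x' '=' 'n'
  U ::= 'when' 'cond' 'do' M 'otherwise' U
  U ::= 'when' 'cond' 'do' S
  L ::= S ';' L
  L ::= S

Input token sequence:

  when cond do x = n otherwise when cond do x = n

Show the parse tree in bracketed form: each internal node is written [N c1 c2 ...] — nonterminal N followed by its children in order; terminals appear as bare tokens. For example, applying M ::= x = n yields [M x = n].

S
U
when cond do M otherwise U
when cond do x = n otherwise U
when cond do x = n otherwise when cond do S
when cond do x = n otherwise when cond do M
when cond do x = n otherwise when cond do x = n

[S [U when cond do [M x = n] otherwise [U when cond do [S [M x = n]]]]]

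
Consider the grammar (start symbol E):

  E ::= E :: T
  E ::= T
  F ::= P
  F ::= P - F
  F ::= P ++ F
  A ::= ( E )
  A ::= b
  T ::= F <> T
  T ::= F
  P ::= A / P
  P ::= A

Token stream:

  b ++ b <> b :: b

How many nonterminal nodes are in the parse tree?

17

[E [E [T [F [P [A b]] ++ [F [P [A b]]]] <> [T [F [P [A b]]]]]] :: [T [F [P [A b]]]]]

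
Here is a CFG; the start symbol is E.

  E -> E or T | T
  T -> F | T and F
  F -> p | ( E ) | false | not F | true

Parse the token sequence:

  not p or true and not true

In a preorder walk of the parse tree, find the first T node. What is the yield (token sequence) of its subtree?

[E [E [T [F not [F p]]]] or [T [T [F true]] and [F not [F true]]]]

not p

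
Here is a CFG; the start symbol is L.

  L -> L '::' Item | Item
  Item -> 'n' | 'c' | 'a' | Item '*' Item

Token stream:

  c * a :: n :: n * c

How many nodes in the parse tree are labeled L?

3

[L [L [L [Item [Item c] * [Item a]]] :: [Item n]] :: [Item [Item n] * [Item c]]]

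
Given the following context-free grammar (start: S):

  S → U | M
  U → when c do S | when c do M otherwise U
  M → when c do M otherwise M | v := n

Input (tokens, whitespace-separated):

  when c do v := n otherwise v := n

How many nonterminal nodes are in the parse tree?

4

[S [M when c do [M v := n] otherwise [M v := n]]]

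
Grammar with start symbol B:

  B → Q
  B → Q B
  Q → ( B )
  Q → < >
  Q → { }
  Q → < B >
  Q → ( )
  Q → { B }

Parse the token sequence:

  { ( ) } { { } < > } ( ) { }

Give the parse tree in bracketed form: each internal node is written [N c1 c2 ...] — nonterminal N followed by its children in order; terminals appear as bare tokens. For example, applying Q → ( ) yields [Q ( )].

B
Q B
{ B } B
{ Q } B
{ ( ) } B
{ ( ) } Q B
{ ( ) } { B } B
{ ( ) } { Q B } B
{ ( ) } { { } B } B
{ ( ) } { { } Q } B
{ ( ) } { { } < > } B
{ ( ) } { { } < > } Q B
{ ( ) } { { } < > } ( ) B
{ ( ) } { { } < > } ( ) Q
{ ( ) } { { } < > } ( ) { }

[B [Q { [B [Q ( )]] }] [B [Q { [B [Q { }] [B [Q < >]]] }] [B [Q ( )] [B [Q { }]]]]]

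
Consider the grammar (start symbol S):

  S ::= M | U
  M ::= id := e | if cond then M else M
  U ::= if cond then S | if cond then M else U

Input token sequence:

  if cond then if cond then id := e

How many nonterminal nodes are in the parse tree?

[S [U if cond then [S [U if cond then [S [M id := e]]]]]]

6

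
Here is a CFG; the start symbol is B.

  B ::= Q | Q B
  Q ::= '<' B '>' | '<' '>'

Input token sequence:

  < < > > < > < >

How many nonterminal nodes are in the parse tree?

[B [Q < [B [Q < >]] >] [B [Q < >] [B [Q < >]]]]

8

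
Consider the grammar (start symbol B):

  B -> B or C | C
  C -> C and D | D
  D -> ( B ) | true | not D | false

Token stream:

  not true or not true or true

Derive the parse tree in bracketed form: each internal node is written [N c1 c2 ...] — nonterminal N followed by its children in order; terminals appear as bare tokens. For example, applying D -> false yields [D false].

[B [B [B [C [D not [D true]]]] or [C [D not [D true]]]] or [C [D true]]]

B
B or C
B or C or C
C or C or C
D or C or C
not D or C or C
not true or C or C
not true or D or C
not true or not D or C
not true or not true or C
not true or not true or D
not true or not true or true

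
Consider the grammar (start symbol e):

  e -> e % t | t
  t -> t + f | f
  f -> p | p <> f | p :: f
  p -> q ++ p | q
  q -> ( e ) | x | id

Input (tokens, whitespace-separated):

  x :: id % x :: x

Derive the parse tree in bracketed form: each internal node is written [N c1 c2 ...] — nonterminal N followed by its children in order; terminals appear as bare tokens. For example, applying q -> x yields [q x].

[e [e [t [f [p [q x]] :: [f [p [q id]]]]]] % [t [f [p [q x]] :: [f [p [q x]]]]]]

e
e % t
t % t
f % t
p :: f % t
q :: f % t
x :: f % t
x :: p % t
x :: q % t
x :: id % t
x :: id % f
x :: id % p :: f
x :: id % q :: f
x :: id % x :: f
x :: id % x :: p
x :: id % x :: q
x :: id % x :: x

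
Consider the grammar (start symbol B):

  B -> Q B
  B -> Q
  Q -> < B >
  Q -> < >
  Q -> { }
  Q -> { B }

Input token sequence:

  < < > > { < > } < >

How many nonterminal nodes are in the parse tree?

[B [Q < [B [Q < >]] >] [B [Q { [B [Q < >]] }] [B [Q < >]]]]

10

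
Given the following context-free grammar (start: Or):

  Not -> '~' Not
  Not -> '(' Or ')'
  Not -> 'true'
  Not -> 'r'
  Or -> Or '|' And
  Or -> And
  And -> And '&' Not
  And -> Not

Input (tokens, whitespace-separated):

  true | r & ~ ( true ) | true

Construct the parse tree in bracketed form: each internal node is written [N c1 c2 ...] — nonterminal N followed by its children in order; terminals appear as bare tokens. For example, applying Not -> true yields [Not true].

Or
Or | And
Or | And | And
And | And | And
Not | And | And
true | And | And
true | And & Not | And
true | Not & Not | And
true | r & Not | And
true | r & ~ Not | And
true | r & ~ ( Or ) | And
true | r & ~ ( And ) | And
true | r & ~ ( Not ) | And
true | r & ~ ( true ) | And
true | r & ~ ( true ) | Not
true | r & ~ ( true ) | true

[Or [Or [Or [And [Not true]]] | [And [And [Not r]] & [Not ~ [Not ( [Or [And [Not true]]] )]]]] | [And [Not true]]]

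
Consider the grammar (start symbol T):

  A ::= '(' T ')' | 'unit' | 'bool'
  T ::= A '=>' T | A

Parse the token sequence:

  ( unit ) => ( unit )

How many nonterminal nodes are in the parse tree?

8

[T [A ( [T [A unit]] )] => [T [A ( [T [A unit]] )]]]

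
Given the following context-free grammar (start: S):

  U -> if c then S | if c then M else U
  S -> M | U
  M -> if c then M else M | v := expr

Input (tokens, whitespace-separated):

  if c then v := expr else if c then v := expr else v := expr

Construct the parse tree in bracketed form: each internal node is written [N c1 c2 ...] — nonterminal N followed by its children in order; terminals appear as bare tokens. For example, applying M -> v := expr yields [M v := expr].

[S [M if c then [M v := expr] else [M if c then [M v := expr] else [M v := expr]]]]

S
M
if c then M else M
if c then v := expr else M
if c then v := expr else if c then M else M
if c then v := expr else if c then v := expr else M
if c then v := expr else if c then v := expr else v := expr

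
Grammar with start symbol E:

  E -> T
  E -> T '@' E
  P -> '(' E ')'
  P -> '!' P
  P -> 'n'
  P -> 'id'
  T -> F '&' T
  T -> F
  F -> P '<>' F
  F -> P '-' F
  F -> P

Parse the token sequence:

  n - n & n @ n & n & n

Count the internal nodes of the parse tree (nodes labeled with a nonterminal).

[E [T [F [P n] - [F [P n]]] & [T [F [P n]]]] @ [E [T [F [P n]] & [T [F [P n]] & [T [F [P n]]]]]]]

19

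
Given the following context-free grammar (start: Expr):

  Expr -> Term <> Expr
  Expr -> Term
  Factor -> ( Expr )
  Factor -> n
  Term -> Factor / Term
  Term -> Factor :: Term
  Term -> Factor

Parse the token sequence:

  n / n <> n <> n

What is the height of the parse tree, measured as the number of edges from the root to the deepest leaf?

[Expr [Term [Factor n] / [Term [Factor n]]] <> [Expr [Term [Factor n]] <> [Expr [Term [Factor n]]]]]

5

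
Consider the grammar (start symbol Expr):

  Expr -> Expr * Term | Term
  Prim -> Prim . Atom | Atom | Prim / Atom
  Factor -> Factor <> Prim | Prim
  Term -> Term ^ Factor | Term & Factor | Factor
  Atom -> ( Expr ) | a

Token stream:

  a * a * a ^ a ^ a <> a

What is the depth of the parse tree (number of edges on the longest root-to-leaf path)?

7

[Expr [Expr [Expr [Term [Factor [Prim [Atom a]]]]] * [Term [Factor [Prim [Atom a]]]]] * [Term [Term [Term [Factor [Prim [Atom a]]]] ^ [Factor [Prim [Atom a]]]] ^ [Factor [Factor [Prim [Atom a]]] <> [Prim [Atom a]]]]]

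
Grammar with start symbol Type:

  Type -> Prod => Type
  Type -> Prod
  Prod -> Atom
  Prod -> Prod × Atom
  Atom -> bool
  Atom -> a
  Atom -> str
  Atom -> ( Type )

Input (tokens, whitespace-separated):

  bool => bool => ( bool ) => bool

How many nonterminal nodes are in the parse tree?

15

[Type [Prod [Atom bool]] => [Type [Prod [Atom bool]] => [Type [Prod [Atom ( [Type [Prod [Atom bool]]] )]] => [Type [Prod [Atom bool]]]]]]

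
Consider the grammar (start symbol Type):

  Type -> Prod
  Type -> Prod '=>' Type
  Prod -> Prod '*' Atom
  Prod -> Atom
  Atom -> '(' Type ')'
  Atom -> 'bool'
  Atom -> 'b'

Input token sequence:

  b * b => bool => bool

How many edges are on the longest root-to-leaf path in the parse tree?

5

[Type [Prod [Prod [Atom b]] * [Atom b]] => [Type [Prod [Atom bool]] => [Type [Prod [Atom bool]]]]]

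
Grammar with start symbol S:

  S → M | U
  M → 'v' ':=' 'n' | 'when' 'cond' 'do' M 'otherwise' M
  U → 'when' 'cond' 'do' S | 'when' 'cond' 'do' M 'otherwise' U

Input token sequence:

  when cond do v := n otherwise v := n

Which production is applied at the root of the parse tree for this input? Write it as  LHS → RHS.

S → M

[S [M when cond do [M v := n] otherwise [M v := n]]]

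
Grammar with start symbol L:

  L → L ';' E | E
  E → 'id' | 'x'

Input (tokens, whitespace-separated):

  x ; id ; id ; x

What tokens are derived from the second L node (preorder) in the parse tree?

x ; id ; id

[L [L [L [L [E x]] ; [E id]] ; [E id]] ; [E x]]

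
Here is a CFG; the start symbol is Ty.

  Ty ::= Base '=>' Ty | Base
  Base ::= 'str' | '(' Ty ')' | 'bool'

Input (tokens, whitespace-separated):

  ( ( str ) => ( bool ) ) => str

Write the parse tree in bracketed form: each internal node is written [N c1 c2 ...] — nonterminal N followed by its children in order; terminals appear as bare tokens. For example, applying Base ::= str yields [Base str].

[Ty [Base ( [Ty [Base ( [Ty [Base str]] )] => [Ty [Base ( [Ty [Base bool]] )]]] )] => [Ty [Base str]]]

Ty
Base => Ty
( Ty ) => Ty
( Base => Ty ) => Ty
( ( Ty ) => Ty ) => Ty
( ( Base ) => Ty ) => Ty
( ( str ) => Ty ) => Ty
( ( str ) => Base ) => Ty
( ( str ) => ( Ty ) ) => Ty
( ( str ) => ( Base ) ) => Ty
( ( str ) => ( bool ) ) => Ty
( ( str ) => ( bool ) ) => Base
( ( str ) => ( bool ) ) => str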